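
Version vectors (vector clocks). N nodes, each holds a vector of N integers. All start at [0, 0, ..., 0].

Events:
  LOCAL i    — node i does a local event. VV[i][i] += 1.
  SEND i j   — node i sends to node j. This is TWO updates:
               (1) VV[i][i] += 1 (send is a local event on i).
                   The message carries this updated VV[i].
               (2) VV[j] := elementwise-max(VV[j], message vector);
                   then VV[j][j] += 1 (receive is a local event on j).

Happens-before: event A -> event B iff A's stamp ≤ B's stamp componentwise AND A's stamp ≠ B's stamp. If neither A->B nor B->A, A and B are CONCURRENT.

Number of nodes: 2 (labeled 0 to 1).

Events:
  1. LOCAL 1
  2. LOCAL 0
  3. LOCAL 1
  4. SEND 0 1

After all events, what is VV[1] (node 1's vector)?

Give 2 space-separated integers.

Answer: 2 3

Derivation:
Initial: VV[0]=[0, 0]
Initial: VV[1]=[0, 0]
Event 1: LOCAL 1: VV[1][1]++ -> VV[1]=[0, 1]
Event 2: LOCAL 0: VV[0][0]++ -> VV[0]=[1, 0]
Event 3: LOCAL 1: VV[1][1]++ -> VV[1]=[0, 2]
Event 4: SEND 0->1: VV[0][0]++ -> VV[0]=[2, 0], msg_vec=[2, 0]; VV[1]=max(VV[1],msg_vec) then VV[1][1]++ -> VV[1]=[2, 3]
Final vectors: VV[0]=[2, 0]; VV[1]=[2, 3]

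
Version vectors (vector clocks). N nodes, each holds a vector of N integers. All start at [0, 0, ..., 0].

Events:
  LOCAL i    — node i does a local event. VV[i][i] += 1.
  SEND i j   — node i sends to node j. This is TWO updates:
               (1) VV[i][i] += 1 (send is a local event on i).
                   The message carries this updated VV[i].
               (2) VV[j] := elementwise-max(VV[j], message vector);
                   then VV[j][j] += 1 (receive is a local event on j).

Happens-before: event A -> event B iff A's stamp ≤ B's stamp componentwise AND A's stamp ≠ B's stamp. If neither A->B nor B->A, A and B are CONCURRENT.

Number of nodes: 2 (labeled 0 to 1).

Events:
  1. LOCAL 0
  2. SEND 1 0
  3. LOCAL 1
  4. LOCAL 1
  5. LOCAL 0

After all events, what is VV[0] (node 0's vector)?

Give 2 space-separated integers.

Initial: VV[0]=[0, 0]
Initial: VV[1]=[0, 0]
Event 1: LOCAL 0: VV[0][0]++ -> VV[0]=[1, 0]
Event 2: SEND 1->0: VV[1][1]++ -> VV[1]=[0, 1], msg_vec=[0, 1]; VV[0]=max(VV[0],msg_vec) then VV[0][0]++ -> VV[0]=[2, 1]
Event 3: LOCAL 1: VV[1][1]++ -> VV[1]=[0, 2]
Event 4: LOCAL 1: VV[1][1]++ -> VV[1]=[0, 3]
Event 5: LOCAL 0: VV[0][0]++ -> VV[0]=[3, 1]
Final vectors: VV[0]=[3, 1]; VV[1]=[0, 3]

Answer: 3 1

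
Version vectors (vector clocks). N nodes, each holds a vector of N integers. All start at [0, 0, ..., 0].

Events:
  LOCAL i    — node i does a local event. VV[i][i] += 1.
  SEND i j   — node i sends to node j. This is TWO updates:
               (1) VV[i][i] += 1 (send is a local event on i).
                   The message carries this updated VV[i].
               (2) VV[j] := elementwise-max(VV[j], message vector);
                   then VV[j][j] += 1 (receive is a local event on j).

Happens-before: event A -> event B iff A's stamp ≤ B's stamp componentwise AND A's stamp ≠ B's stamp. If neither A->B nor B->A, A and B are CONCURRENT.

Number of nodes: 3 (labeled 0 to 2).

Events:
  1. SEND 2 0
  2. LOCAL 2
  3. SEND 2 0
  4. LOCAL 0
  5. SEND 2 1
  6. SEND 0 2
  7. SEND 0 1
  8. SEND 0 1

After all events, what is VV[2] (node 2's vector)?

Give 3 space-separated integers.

Answer: 4 0 5

Derivation:
Initial: VV[0]=[0, 0, 0]
Initial: VV[1]=[0, 0, 0]
Initial: VV[2]=[0, 0, 0]
Event 1: SEND 2->0: VV[2][2]++ -> VV[2]=[0, 0, 1], msg_vec=[0, 0, 1]; VV[0]=max(VV[0],msg_vec) then VV[0][0]++ -> VV[0]=[1, 0, 1]
Event 2: LOCAL 2: VV[2][2]++ -> VV[2]=[0, 0, 2]
Event 3: SEND 2->0: VV[2][2]++ -> VV[2]=[0, 0, 3], msg_vec=[0, 0, 3]; VV[0]=max(VV[0],msg_vec) then VV[0][0]++ -> VV[0]=[2, 0, 3]
Event 4: LOCAL 0: VV[0][0]++ -> VV[0]=[3, 0, 3]
Event 5: SEND 2->1: VV[2][2]++ -> VV[2]=[0, 0, 4], msg_vec=[0, 0, 4]; VV[1]=max(VV[1],msg_vec) then VV[1][1]++ -> VV[1]=[0, 1, 4]
Event 6: SEND 0->2: VV[0][0]++ -> VV[0]=[4, 0, 3], msg_vec=[4, 0, 3]; VV[2]=max(VV[2],msg_vec) then VV[2][2]++ -> VV[2]=[4, 0, 5]
Event 7: SEND 0->1: VV[0][0]++ -> VV[0]=[5, 0, 3], msg_vec=[5, 0, 3]; VV[1]=max(VV[1],msg_vec) then VV[1][1]++ -> VV[1]=[5, 2, 4]
Event 8: SEND 0->1: VV[0][0]++ -> VV[0]=[6, 0, 3], msg_vec=[6, 0, 3]; VV[1]=max(VV[1],msg_vec) then VV[1][1]++ -> VV[1]=[6, 3, 4]
Final vectors: VV[0]=[6, 0, 3]; VV[1]=[6, 3, 4]; VV[2]=[4, 0, 5]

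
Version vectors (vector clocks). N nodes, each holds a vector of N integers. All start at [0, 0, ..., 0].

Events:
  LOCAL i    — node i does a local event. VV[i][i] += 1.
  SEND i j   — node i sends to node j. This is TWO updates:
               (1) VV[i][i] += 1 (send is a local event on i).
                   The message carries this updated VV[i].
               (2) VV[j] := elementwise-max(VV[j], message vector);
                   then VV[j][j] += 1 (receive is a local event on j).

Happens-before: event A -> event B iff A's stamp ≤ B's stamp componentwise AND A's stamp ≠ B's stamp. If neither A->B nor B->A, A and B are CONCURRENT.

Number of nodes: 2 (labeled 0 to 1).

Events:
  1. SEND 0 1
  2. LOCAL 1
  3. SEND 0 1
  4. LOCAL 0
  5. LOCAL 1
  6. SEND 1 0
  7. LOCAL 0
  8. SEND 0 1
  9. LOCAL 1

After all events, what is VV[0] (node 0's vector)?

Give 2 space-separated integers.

Initial: VV[0]=[0, 0]
Initial: VV[1]=[0, 0]
Event 1: SEND 0->1: VV[0][0]++ -> VV[0]=[1, 0], msg_vec=[1, 0]; VV[1]=max(VV[1],msg_vec) then VV[1][1]++ -> VV[1]=[1, 1]
Event 2: LOCAL 1: VV[1][1]++ -> VV[1]=[1, 2]
Event 3: SEND 0->1: VV[0][0]++ -> VV[0]=[2, 0], msg_vec=[2, 0]; VV[1]=max(VV[1],msg_vec) then VV[1][1]++ -> VV[1]=[2, 3]
Event 4: LOCAL 0: VV[0][0]++ -> VV[0]=[3, 0]
Event 5: LOCAL 1: VV[1][1]++ -> VV[1]=[2, 4]
Event 6: SEND 1->0: VV[1][1]++ -> VV[1]=[2, 5], msg_vec=[2, 5]; VV[0]=max(VV[0],msg_vec) then VV[0][0]++ -> VV[0]=[4, 5]
Event 7: LOCAL 0: VV[0][0]++ -> VV[0]=[5, 5]
Event 8: SEND 0->1: VV[0][0]++ -> VV[0]=[6, 5], msg_vec=[6, 5]; VV[1]=max(VV[1],msg_vec) then VV[1][1]++ -> VV[1]=[6, 6]
Event 9: LOCAL 1: VV[1][1]++ -> VV[1]=[6, 7]
Final vectors: VV[0]=[6, 5]; VV[1]=[6, 7]

Answer: 6 5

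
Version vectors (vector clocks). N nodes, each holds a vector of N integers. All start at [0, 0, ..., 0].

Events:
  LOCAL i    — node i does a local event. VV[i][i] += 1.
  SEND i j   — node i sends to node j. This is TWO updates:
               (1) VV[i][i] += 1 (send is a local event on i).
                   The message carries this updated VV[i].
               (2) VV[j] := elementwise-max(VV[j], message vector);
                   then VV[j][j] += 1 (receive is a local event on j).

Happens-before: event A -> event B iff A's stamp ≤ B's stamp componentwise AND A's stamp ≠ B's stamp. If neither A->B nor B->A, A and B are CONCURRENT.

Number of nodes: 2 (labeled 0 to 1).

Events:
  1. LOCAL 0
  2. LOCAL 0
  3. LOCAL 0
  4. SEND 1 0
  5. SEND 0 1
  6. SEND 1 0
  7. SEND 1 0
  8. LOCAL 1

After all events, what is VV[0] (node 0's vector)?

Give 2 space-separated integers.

Initial: VV[0]=[0, 0]
Initial: VV[1]=[0, 0]
Event 1: LOCAL 0: VV[0][0]++ -> VV[0]=[1, 0]
Event 2: LOCAL 0: VV[0][0]++ -> VV[0]=[2, 0]
Event 3: LOCAL 0: VV[0][0]++ -> VV[0]=[3, 0]
Event 4: SEND 1->0: VV[1][1]++ -> VV[1]=[0, 1], msg_vec=[0, 1]; VV[0]=max(VV[0],msg_vec) then VV[0][0]++ -> VV[0]=[4, 1]
Event 5: SEND 0->1: VV[0][0]++ -> VV[0]=[5, 1], msg_vec=[5, 1]; VV[1]=max(VV[1],msg_vec) then VV[1][1]++ -> VV[1]=[5, 2]
Event 6: SEND 1->0: VV[1][1]++ -> VV[1]=[5, 3], msg_vec=[5, 3]; VV[0]=max(VV[0],msg_vec) then VV[0][0]++ -> VV[0]=[6, 3]
Event 7: SEND 1->0: VV[1][1]++ -> VV[1]=[5, 4], msg_vec=[5, 4]; VV[0]=max(VV[0],msg_vec) then VV[0][0]++ -> VV[0]=[7, 4]
Event 8: LOCAL 1: VV[1][1]++ -> VV[1]=[5, 5]
Final vectors: VV[0]=[7, 4]; VV[1]=[5, 5]

Answer: 7 4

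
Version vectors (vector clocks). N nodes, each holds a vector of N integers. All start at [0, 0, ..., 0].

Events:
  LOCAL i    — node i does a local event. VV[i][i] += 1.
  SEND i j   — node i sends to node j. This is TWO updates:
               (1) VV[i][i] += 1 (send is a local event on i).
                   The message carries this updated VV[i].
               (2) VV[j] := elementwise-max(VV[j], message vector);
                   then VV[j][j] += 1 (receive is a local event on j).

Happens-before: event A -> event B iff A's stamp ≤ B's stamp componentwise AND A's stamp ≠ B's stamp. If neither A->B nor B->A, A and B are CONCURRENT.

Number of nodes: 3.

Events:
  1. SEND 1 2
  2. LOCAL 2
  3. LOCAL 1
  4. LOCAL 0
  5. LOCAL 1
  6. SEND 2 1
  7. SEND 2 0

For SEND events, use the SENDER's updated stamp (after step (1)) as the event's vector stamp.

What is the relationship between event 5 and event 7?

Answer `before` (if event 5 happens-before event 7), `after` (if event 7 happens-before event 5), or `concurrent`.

Initial: VV[0]=[0, 0, 0]
Initial: VV[1]=[0, 0, 0]
Initial: VV[2]=[0, 0, 0]
Event 1: SEND 1->2: VV[1][1]++ -> VV[1]=[0, 1, 0], msg_vec=[0, 1, 0]; VV[2]=max(VV[2],msg_vec) then VV[2][2]++ -> VV[2]=[0, 1, 1]
Event 2: LOCAL 2: VV[2][2]++ -> VV[2]=[0, 1, 2]
Event 3: LOCAL 1: VV[1][1]++ -> VV[1]=[0, 2, 0]
Event 4: LOCAL 0: VV[0][0]++ -> VV[0]=[1, 0, 0]
Event 5: LOCAL 1: VV[1][1]++ -> VV[1]=[0, 3, 0]
Event 6: SEND 2->1: VV[2][2]++ -> VV[2]=[0, 1, 3], msg_vec=[0, 1, 3]; VV[1]=max(VV[1],msg_vec) then VV[1][1]++ -> VV[1]=[0, 4, 3]
Event 7: SEND 2->0: VV[2][2]++ -> VV[2]=[0, 1, 4], msg_vec=[0, 1, 4]; VV[0]=max(VV[0],msg_vec) then VV[0][0]++ -> VV[0]=[2, 1, 4]
Event 5 stamp: [0, 3, 0]
Event 7 stamp: [0, 1, 4]
[0, 3, 0] <= [0, 1, 4]? False
[0, 1, 4] <= [0, 3, 0]? False
Relation: concurrent

Answer: concurrent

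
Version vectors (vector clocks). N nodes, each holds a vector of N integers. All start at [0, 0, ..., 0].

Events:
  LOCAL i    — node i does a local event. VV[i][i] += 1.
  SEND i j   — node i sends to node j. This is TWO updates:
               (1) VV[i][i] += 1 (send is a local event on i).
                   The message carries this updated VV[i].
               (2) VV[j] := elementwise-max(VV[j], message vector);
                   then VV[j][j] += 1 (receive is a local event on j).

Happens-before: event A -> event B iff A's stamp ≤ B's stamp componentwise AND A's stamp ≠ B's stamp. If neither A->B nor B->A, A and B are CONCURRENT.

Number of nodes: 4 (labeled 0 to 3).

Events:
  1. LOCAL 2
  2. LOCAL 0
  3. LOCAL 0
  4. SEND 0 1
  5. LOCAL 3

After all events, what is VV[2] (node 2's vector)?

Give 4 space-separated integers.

Answer: 0 0 1 0

Derivation:
Initial: VV[0]=[0, 0, 0, 0]
Initial: VV[1]=[0, 0, 0, 0]
Initial: VV[2]=[0, 0, 0, 0]
Initial: VV[3]=[0, 0, 0, 0]
Event 1: LOCAL 2: VV[2][2]++ -> VV[2]=[0, 0, 1, 0]
Event 2: LOCAL 0: VV[0][0]++ -> VV[0]=[1, 0, 0, 0]
Event 3: LOCAL 0: VV[0][0]++ -> VV[0]=[2, 0, 0, 0]
Event 4: SEND 0->1: VV[0][0]++ -> VV[0]=[3, 0, 0, 0], msg_vec=[3, 0, 0, 0]; VV[1]=max(VV[1],msg_vec) then VV[1][1]++ -> VV[1]=[3, 1, 0, 0]
Event 5: LOCAL 3: VV[3][3]++ -> VV[3]=[0, 0, 0, 1]
Final vectors: VV[0]=[3, 0, 0, 0]; VV[1]=[3, 1, 0, 0]; VV[2]=[0, 0, 1, 0]; VV[3]=[0, 0, 0, 1]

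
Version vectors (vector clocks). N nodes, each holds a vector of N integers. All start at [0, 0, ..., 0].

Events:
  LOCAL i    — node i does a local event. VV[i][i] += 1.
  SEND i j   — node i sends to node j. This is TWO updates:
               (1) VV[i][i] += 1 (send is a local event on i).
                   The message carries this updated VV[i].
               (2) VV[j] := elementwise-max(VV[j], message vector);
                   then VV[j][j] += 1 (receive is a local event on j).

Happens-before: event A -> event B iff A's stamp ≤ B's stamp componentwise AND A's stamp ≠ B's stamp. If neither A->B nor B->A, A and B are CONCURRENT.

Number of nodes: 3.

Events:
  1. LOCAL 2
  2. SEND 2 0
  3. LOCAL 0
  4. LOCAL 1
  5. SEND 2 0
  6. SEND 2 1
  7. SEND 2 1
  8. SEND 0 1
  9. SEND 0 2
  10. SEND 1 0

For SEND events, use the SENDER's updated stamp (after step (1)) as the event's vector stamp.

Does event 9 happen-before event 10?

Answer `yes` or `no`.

Answer: no

Derivation:
Initial: VV[0]=[0, 0, 0]
Initial: VV[1]=[0, 0, 0]
Initial: VV[2]=[0, 0, 0]
Event 1: LOCAL 2: VV[2][2]++ -> VV[2]=[0, 0, 1]
Event 2: SEND 2->0: VV[2][2]++ -> VV[2]=[0, 0, 2], msg_vec=[0, 0, 2]; VV[0]=max(VV[0],msg_vec) then VV[0][0]++ -> VV[0]=[1, 0, 2]
Event 3: LOCAL 0: VV[0][0]++ -> VV[0]=[2, 0, 2]
Event 4: LOCAL 1: VV[1][1]++ -> VV[1]=[0, 1, 0]
Event 5: SEND 2->0: VV[2][2]++ -> VV[2]=[0, 0, 3], msg_vec=[0, 0, 3]; VV[0]=max(VV[0],msg_vec) then VV[0][0]++ -> VV[0]=[3, 0, 3]
Event 6: SEND 2->1: VV[2][2]++ -> VV[2]=[0, 0, 4], msg_vec=[0, 0, 4]; VV[1]=max(VV[1],msg_vec) then VV[1][1]++ -> VV[1]=[0, 2, 4]
Event 7: SEND 2->1: VV[2][2]++ -> VV[2]=[0, 0, 5], msg_vec=[0, 0, 5]; VV[1]=max(VV[1],msg_vec) then VV[1][1]++ -> VV[1]=[0, 3, 5]
Event 8: SEND 0->1: VV[0][0]++ -> VV[0]=[4, 0, 3], msg_vec=[4, 0, 3]; VV[1]=max(VV[1],msg_vec) then VV[1][1]++ -> VV[1]=[4, 4, 5]
Event 9: SEND 0->2: VV[0][0]++ -> VV[0]=[5, 0, 3], msg_vec=[5, 0, 3]; VV[2]=max(VV[2],msg_vec) then VV[2][2]++ -> VV[2]=[5, 0, 6]
Event 10: SEND 1->0: VV[1][1]++ -> VV[1]=[4, 5, 5], msg_vec=[4, 5, 5]; VV[0]=max(VV[0],msg_vec) then VV[0][0]++ -> VV[0]=[6, 5, 5]
Event 9 stamp: [5, 0, 3]
Event 10 stamp: [4, 5, 5]
[5, 0, 3] <= [4, 5, 5]? False. Equal? False. Happens-before: False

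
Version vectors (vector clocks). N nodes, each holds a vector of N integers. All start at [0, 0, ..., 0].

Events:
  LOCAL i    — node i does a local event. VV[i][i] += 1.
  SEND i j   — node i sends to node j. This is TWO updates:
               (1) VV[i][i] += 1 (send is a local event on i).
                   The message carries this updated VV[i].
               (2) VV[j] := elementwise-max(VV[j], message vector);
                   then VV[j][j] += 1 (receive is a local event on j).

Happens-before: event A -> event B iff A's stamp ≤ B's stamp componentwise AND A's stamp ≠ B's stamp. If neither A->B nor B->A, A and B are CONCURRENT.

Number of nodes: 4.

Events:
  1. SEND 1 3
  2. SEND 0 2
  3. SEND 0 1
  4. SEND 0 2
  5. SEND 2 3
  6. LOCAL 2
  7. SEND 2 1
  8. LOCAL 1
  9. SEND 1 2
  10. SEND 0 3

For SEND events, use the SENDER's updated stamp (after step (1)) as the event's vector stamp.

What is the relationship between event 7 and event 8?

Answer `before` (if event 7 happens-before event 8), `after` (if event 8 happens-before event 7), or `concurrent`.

Initial: VV[0]=[0, 0, 0, 0]
Initial: VV[1]=[0, 0, 0, 0]
Initial: VV[2]=[0, 0, 0, 0]
Initial: VV[3]=[0, 0, 0, 0]
Event 1: SEND 1->3: VV[1][1]++ -> VV[1]=[0, 1, 0, 0], msg_vec=[0, 1, 0, 0]; VV[3]=max(VV[3],msg_vec) then VV[3][3]++ -> VV[3]=[0, 1, 0, 1]
Event 2: SEND 0->2: VV[0][0]++ -> VV[0]=[1, 0, 0, 0], msg_vec=[1, 0, 0, 0]; VV[2]=max(VV[2],msg_vec) then VV[2][2]++ -> VV[2]=[1, 0, 1, 0]
Event 3: SEND 0->1: VV[0][0]++ -> VV[0]=[2, 0, 0, 0], msg_vec=[2, 0, 0, 0]; VV[1]=max(VV[1],msg_vec) then VV[1][1]++ -> VV[1]=[2, 2, 0, 0]
Event 4: SEND 0->2: VV[0][0]++ -> VV[0]=[3, 0, 0, 0], msg_vec=[3, 0, 0, 0]; VV[2]=max(VV[2],msg_vec) then VV[2][2]++ -> VV[2]=[3, 0, 2, 0]
Event 5: SEND 2->3: VV[2][2]++ -> VV[2]=[3, 0, 3, 0], msg_vec=[3, 0, 3, 0]; VV[3]=max(VV[3],msg_vec) then VV[3][3]++ -> VV[3]=[3, 1, 3, 2]
Event 6: LOCAL 2: VV[2][2]++ -> VV[2]=[3, 0, 4, 0]
Event 7: SEND 2->1: VV[2][2]++ -> VV[2]=[3, 0, 5, 0], msg_vec=[3, 0, 5, 0]; VV[1]=max(VV[1],msg_vec) then VV[1][1]++ -> VV[1]=[3, 3, 5, 0]
Event 8: LOCAL 1: VV[1][1]++ -> VV[1]=[3, 4, 5, 0]
Event 9: SEND 1->2: VV[1][1]++ -> VV[1]=[3, 5, 5, 0], msg_vec=[3, 5, 5, 0]; VV[2]=max(VV[2],msg_vec) then VV[2][2]++ -> VV[2]=[3, 5, 6, 0]
Event 10: SEND 0->3: VV[0][0]++ -> VV[0]=[4, 0, 0, 0], msg_vec=[4, 0, 0, 0]; VV[3]=max(VV[3],msg_vec) then VV[3][3]++ -> VV[3]=[4, 1, 3, 3]
Event 7 stamp: [3, 0, 5, 0]
Event 8 stamp: [3, 4, 5, 0]
[3, 0, 5, 0] <= [3, 4, 5, 0]? True
[3, 4, 5, 0] <= [3, 0, 5, 0]? False
Relation: before

Answer: before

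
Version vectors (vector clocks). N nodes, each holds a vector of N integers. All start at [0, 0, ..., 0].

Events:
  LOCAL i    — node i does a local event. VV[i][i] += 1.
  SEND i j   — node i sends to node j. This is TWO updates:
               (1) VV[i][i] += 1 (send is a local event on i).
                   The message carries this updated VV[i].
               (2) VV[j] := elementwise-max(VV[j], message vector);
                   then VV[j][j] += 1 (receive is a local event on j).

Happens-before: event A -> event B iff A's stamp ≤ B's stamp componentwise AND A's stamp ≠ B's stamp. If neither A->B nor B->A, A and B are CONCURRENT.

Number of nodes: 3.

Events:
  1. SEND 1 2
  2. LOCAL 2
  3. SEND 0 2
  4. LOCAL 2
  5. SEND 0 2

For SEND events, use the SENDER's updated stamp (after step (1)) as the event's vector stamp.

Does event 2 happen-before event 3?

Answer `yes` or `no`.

Answer: no

Derivation:
Initial: VV[0]=[0, 0, 0]
Initial: VV[1]=[0, 0, 0]
Initial: VV[2]=[0, 0, 0]
Event 1: SEND 1->2: VV[1][1]++ -> VV[1]=[0, 1, 0], msg_vec=[0, 1, 0]; VV[2]=max(VV[2],msg_vec) then VV[2][2]++ -> VV[2]=[0, 1, 1]
Event 2: LOCAL 2: VV[2][2]++ -> VV[2]=[0, 1, 2]
Event 3: SEND 0->2: VV[0][0]++ -> VV[0]=[1, 0, 0], msg_vec=[1, 0, 0]; VV[2]=max(VV[2],msg_vec) then VV[2][2]++ -> VV[2]=[1, 1, 3]
Event 4: LOCAL 2: VV[2][2]++ -> VV[2]=[1, 1, 4]
Event 5: SEND 0->2: VV[0][0]++ -> VV[0]=[2, 0, 0], msg_vec=[2, 0, 0]; VV[2]=max(VV[2],msg_vec) then VV[2][2]++ -> VV[2]=[2, 1, 5]
Event 2 stamp: [0, 1, 2]
Event 3 stamp: [1, 0, 0]
[0, 1, 2] <= [1, 0, 0]? False. Equal? False. Happens-before: False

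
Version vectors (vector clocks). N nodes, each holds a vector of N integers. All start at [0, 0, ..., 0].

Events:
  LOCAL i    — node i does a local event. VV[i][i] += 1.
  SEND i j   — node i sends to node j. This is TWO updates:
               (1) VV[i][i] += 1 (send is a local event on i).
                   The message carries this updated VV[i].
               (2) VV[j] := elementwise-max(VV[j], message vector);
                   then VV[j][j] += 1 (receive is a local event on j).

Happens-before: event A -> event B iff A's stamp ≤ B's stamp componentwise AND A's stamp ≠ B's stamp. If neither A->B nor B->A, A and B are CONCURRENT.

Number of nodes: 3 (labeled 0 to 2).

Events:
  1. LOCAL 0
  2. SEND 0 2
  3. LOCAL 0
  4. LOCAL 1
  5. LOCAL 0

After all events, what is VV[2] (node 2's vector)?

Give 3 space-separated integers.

Answer: 2 0 1

Derivation:
Initial: VV[0]=[0, 0, 0]
Initial: VV[1]=[0, 0, 0]
Initial: VV[2]=[0, 0, 0]
Event 1: LOCAL 0: VV[0][0]++ -> VV[0]=[1, 0, 0]
Event 2: SEND 0->2: VV[0][0]++ -> VV[0]=[2, 0, 0], msg_vec=[2, 0, 0]; VV[2]=max(VV[2],msg_vec) then VV[2][2]++ -> VV[2]=[2, 0, 1]
Event 3: LOCAL 0: VV[0][0]++ -> VV[0]=[3, 0, 0]
Event 4: LOCAL 1: VV[1][1]++ -> VV[1]=[0, 1, 0]
Event 5: LOCAL 0: VV[0][0]++ -> VV[0]=[4, 0, 0]
Final vectors: VV[0]=[4, 0, 0]; VV[1]=[0, 1, 0]; VV[2]=[2, 0, 1]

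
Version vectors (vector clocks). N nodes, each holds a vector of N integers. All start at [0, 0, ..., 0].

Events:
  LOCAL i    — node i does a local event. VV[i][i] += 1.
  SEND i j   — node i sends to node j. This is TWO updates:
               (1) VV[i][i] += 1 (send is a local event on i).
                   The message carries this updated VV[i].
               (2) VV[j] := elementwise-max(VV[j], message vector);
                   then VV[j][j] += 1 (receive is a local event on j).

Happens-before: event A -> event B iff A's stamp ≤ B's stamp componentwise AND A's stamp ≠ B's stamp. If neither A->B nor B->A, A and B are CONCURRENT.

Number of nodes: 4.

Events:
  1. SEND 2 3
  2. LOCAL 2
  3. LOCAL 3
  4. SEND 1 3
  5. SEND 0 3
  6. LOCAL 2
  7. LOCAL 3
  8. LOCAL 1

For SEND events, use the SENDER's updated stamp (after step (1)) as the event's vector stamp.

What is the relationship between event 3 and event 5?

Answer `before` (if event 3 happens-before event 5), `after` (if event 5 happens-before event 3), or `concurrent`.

Answer: concurrent

Derivation:
Initial: VV[0]=[0, 0, 0, 0]
Initial: VV[1]=[0, 0, 0, 0]
Initial: VV[2]=[0, 0, 0, 0]
Initial: VV[3]=[0, 0, 0, 0]
Event 1: SEND 2->3: VV[2][2]++ -> VV[2]=[0, 0, 1, 0], msg_vec=[0, 0, 1, 0]; VV[3]=max(VV[3],msg_vec) then VV[3][3]++ -> VV[3]=[0, 0, 1, 1]
Event 2: LOCAL 2: VV[2][2]++ -> VV[2]=[0, 0, 2, 0]
Event 3: LOCAL 3: VV[3][3]++ -> VV[3]=[0, 0, 1, 2]
Event 4: SEND 1->3: VV[1][1]++ -> VV[1]=[0, 1, 0, 0], msg_vec=[0, 1, 0, 0]; VV[3]=max(VV[3],msg_vec) then VV[3][3]++ -> VV[3]=[0, 1, 1, 3]
Event 5: SEND 0->3: VV[0][0]++ -> VV[0]=[1, 0, 0, 0], msg_vec=[1, 0, 0, 0]; VV[3]=max(VV[3],msg_vec) then VV[3][3]++ -> VV[3]=[1, 1, 1, 4]
Event 6: LOCAL 2: VV[2][2]++ -> VV[2]=[0, 0, 3, 0]
Event 7: LOCAL 3: VV[3][3]++ -> VV[3]=[1, 1, 1, 5]
Event 8: LOCAL 1: VV[1][1]++ -> VV[1]=[0, 2, 0, 0]
Event 3 stamp: [0, 0, 1, 2]
Event 5 stamp: [1, 0, 0, 0]
[0, 0, 1, 2] <= [1, 0, 0, 0]? False
[1, 0, 0, 0] <= [0, 0, 1, 2]? False
Relation: concurrent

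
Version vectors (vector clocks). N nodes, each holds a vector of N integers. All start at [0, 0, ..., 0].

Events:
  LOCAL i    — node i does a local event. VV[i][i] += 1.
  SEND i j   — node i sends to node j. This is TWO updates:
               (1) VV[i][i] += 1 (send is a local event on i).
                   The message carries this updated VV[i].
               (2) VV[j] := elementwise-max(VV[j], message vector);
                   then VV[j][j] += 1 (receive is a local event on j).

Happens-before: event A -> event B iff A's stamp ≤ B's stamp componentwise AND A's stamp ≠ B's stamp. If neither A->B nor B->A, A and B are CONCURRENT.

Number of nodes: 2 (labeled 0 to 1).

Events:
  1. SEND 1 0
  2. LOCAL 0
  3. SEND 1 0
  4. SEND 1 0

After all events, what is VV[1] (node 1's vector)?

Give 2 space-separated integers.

Answer: 0 3

Derivation:
Initial: VV[0]=[0, 0]
Initial: VV[1]=[0, 0]
Event 1: SEND 1->0: VV[1][1]++ -> VV[1]=[0, 1], msg_vec=[0, 1]; VV[0]=max(VV[0],msg_vec) then VV[0][0]++ -> VV[0]=[1, 1]
Event 2: LOCAL 0: VV[0][0]++ -> VV[0]=[2, 1]
Event 3: SEND 1->0: VV[1][1]++ -> VV[1]=[0, 2], msg_vec=[0, 2]; VV[0]=max(VV[0],msg_vec) then VV[0][0]++ -> VV[0]=[3, 2]
Event 4: SEND 1->0: VV[1][1]++ -> VV[1]=[0, 3], msg_vec=[0, 3]; VV[0]=max(VV[0],msg_vec) then VV[0][0]++ -> VV[0]=[4, 3]
Final vectors: VV[0]=[4, 3]; VV[1]=[0, 3]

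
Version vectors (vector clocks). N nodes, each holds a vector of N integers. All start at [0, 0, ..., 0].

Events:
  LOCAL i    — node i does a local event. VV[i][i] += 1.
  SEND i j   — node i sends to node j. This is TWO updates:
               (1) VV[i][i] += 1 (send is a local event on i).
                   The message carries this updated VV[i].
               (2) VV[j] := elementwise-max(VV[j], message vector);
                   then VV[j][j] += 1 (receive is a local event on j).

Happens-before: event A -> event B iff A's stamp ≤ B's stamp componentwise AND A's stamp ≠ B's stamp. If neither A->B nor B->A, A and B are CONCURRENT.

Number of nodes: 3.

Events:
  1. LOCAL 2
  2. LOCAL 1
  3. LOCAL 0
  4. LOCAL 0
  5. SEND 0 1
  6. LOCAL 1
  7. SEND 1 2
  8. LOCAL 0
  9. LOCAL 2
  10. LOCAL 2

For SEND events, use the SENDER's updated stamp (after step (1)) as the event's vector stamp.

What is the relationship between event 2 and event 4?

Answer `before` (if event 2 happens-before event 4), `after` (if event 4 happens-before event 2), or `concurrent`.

Initial: VV[0]=[0, 0, 0]
Initial: VV[1]=[0, 0, 0]
Initial: VV[2]=[0, 0, 0]
Event 1: LOCAL 2: VV[2][2]++ -> VV[2]=[0, 0, 1]
Event 2: LOCAL 1: VV[1][1]++ -> VV[1]=[0, 1, 0]
Event 3: LOCAL 0: VV[0][0]++ -> VV[0]=[1, 0, 0]
Event 4: LOCAL 0: VV[0][0]++ -> VV[0]=[2, 0, 0]
Event 5: SEND 0->1: VV[0][0]++ -> VV[0]=[3, 0, 0], msg_vec=[3, 0, 0]; VV[1]=max(VV[1],msg_vec) then VV[1][1]++ -> VV[1]=[3, 2, 0]
Event 6: LOCAL 1: VV[1][1]++ -> VV[1]=[3, 3, 0]
Event 7: SEND 1->2: VV[1][1]++ -> VV[1]=[3, 4, 0], msg_vec=[3, 4, 0]; VV[2]=max(VV[2],msg_vec) then VV[2][2]++ -> VV[2]=[3, 4, 2]
Event 8: LOCAL 0: VV[0][0]++ -> VV[0]=[4, 0, 0]
Event 9: LOCAL 2: VV[2][2]++ -> VV[2]=[3, 4, 3]
Event 10: LOCAL 2: VV[2][2]++ -> VV[2]=[3, 4, 4]
Event 2 stamp: [0, 1, 0]
Event 4 stamp: [2, 0, 0]
[0, 1, 0] <= [2, 0, 0]? False
[2, 0, 0] <= [0, 1, 0]? False
Relation: concurrent

Answer: concurrent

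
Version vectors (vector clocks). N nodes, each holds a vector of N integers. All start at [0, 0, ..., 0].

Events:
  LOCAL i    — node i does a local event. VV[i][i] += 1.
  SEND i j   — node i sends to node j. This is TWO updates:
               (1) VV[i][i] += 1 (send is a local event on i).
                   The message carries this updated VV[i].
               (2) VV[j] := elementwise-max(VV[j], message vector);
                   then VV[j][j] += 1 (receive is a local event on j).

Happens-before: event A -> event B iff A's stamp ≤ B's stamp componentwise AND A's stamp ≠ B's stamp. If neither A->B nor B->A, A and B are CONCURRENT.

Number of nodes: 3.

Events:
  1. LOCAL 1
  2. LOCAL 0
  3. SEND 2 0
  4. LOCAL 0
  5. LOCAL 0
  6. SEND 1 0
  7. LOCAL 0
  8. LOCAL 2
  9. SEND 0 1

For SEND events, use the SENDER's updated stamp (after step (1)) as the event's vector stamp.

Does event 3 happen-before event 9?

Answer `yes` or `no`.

Initial: VV[0]=[0, 0, 0]
Initial: VV[1]=[0, 0, 0]
Initial: VV[2]=[0, 0, 0]
Event 1: LOCAL 1: VV[1][1]++ -> VV[1]=[0, 1, 0]
Event 2: LOCAL 0: VV[0][0]++ -> VV[0]=[1, 0, 0]
Event 3: SEND 2->0: VV[2][2]++ -> VV[2]=[0, 0, 1], msg_vec=[0, 0, 1]; VV[0]=max(VV[0],msg_vec) then VV[0][0]++ -> VV[0]=[2, 0, 1]
Event 4: LOCAL 0: VV[0][0]++ -> VV[0]=[3, 0, 1]
Event 5: LOCAL 0: VV[0][0]++ -> VV[0]=[4, 0, 1]
Event 6: SEND 1->0: VV[1][1]++ -> VV[1]=[0, 2, 0], msg_vec=[0, 2, 0]; VV[0]=max(VV[0],msg_vec) then VV[0][0]++ -> VV[0]=[5, 2, 1]
Event 7: LOCAL 0: VV[0][0]++ -> VV[0]=[6, 2, 1]
Event 8: LOCAL 2: VV[2][2]++ -> VV[2]=[0, 0, 2]
Event 9: SEND 0->1: VV[0][0]++ -> VV[0]=[7, 2, 1], msg_vec=[7, 2, 1]; VV[1]=max(VV[1],msg_vec) then VV[1][1]++ -> VV[1]=[7, 3, 1]
Event 3 stamp: [0, 0, 1]
Event 9 stamp: [7, 2, 1]
[0, 0, 1] <= [7, 2, 1]? True. Equal? False. Happens-before: True

Answer: yes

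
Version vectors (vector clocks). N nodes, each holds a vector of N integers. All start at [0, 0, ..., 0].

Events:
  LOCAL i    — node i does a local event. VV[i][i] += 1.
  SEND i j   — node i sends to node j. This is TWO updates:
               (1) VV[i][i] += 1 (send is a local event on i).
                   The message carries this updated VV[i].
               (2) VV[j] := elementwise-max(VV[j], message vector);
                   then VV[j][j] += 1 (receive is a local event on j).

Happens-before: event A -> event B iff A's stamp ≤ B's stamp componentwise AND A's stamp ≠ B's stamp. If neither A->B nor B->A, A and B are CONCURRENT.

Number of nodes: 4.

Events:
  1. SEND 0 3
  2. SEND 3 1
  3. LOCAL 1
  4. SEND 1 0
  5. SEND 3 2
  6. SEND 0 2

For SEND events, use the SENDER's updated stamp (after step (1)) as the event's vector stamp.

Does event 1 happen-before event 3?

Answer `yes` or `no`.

Initial: VV[0]=[0, 0, 0, 0]
Initial: VV[1]=[0, 0, 0, 0]
Initial: VV[2]=[0, 0, 0, 0]
Initial: VV[3]=[0, 0, 0, 0]
Event 1: SEND 0->3: VV[0][0]++ -> VV[0]=[1, 0, 0, 0], msg_vec=[1, 0, 0, 0]; VV[3]=max(VV[3],msg_vec) then VV[3][3]++ -> VV[3]=[1, 0, 0, 1]
Event 2: SEND 3->1: VV[3][3]++ -> VV[3]=[1, 0, 0, 2], msg_vec=[1, 0, 0, 2]; VV[1]=max(VV[1],msg_vec) then VV[1][1]++ -> VV[1]=[1, 1, 0, 2]
Event 3: LOCAL 1: VV[1][1]++ -> VV[1]=[1, 2, 0, 2]
Event 4: SEND 1->0: VV[1][1]++ -> VV[1]=[1, 3, 0, 2], msg_vec=[1, 3, 0, 2]; VV[0]=max(VV[0],msg_vec) then VV[0][0]++ -> VV[0]=[2, 3, 0, 2]
Event 5: SEND 3->2: VV[3][3]++ -> VV[3]=[1, 0, 0, 3], msg_vec=[1, 0, 0, 3]; VV[2]=max(VV[2],msg_vec) then VV[2][2]++ -> VV[2]=[1, 0, 1, 3]
Event 6: SEND 0->2: VV[0][0]++ -> VV[0]=[3, 3, 0, 2], msg_vec=[3, 3, 0, 2]; VV[2]=max(VV[2],msg_vec) then VV[2][2]++ -> VV[2]=[3, 3, 2, 3]
Event 1 stamp: [1, 0, 0, 0]
Event 3 stamp: [1, 2, 0, 2]
[1, 0, 0, 0] <= [1, 2, 0, 2]? True. Equal? False. Happens-before: True

Answer: yes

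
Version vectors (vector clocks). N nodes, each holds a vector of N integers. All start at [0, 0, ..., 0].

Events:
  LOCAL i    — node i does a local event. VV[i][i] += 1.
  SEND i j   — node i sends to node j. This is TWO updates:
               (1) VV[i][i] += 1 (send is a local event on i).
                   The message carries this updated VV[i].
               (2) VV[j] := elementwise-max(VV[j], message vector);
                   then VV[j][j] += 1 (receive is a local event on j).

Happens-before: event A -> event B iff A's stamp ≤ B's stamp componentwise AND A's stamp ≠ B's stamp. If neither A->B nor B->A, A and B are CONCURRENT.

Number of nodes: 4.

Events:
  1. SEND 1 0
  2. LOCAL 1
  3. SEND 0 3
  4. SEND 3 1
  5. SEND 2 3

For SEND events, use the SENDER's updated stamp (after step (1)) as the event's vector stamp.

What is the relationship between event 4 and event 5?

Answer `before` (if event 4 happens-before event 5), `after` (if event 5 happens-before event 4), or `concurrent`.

Answer: concurrent

Derivation:
Initial: VV[0]=[0, 0, 0, 0]
Initial: VV[1]=[0, 0, 0, 0]
Initial: VV[2]=[0, 0, 0, 0]
Initial: VV[3]=[0, 0, 0, 0]
Event 1: SEND 1->0: VV[1][1]++ -> VV[1]=[0, 1, 0, 0], msg_vec=[0, 1, 0, 0]; VV[0]=max(VV[0],msg_vec) then VV[0][0]++ -> VV[0]=[1, 1, 0, 0]
Event 2: LOCAL 1: VV[1][1]++ -> VV[1]=[0, 2, 0, 0]
Event 3: SEND 0->3: VV[0][0]++ -> VV[0]=[2, 1, 0, 0], msg_vec=[2, 1, 0, 0]; VV[3]=max(VV[3],msg_vec) then VV[3][3]++ -> VV[3]=[2, 1, 0, 1]
Event 4: SEND 3->1: VV[3][3]++ -> VV[3]=[2, 1, 0, 2], msg_vec=[2, 1, 0, 2]; VV[1]=max(VV[1],msg_vec) then VV[1][1]++ -> VV[1]=[2, 3, 0, 2]
Event 5: SEND 2->3: VV[2][2]++ -> VV[2]=[0, 0, 1, 0], msg_vec=[0, 0, 1, 0]; VV[3]=max(VV[3],msg_vec) then VV[3][3]++ -> VV[3]=[2, 1, 1, 3]
Event 4 stamp: [2, 1, 0, 2]
Event 5 stamp: [0, 0, 1, 0]
[2, 1, 0, 2] <= [0, 0, 1, 0]? False
[0, 0, 1, 0] <= [2, 1, 0, 2]? False
Relation: concurrent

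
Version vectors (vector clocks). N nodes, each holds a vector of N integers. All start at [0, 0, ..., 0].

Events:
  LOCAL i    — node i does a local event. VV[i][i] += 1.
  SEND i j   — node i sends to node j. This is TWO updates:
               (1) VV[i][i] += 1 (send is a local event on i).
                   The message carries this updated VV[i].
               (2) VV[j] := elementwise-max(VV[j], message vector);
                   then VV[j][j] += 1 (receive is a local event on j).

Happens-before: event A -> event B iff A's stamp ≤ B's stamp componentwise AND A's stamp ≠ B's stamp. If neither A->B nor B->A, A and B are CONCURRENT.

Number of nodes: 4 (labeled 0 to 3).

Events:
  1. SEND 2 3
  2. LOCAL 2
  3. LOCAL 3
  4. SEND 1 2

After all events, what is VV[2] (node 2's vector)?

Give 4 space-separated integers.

Initial: VV[0]=[0, 0, 0, 0]
Initial: VV[1]=[0, 0, 0, 0]
Initial: VV[2]=[0, 0, 0, 0]
Initial: VV[3]=[0, 0, 0, 0]
Event 1: SEND 2->3: VV[2][2]++ -> VV[2]=[0, 0, 1, 0], msg_vec=[0, 0, 1, 0]; VV[3]=max(VV[3],msg_vec) then VV[3][3]++ -> VV[3]=[0, 0, 1, 1]
Event 2: LOCAL 2: VV[2][2]++ -> VV[2]=[0, 0, 2, 0]
Event 3: LOCAL 3: VV[3][3]++ -> VV[3]=[0, 0, 1, 2]
Event 4: SEND 1->2: VV[1][1]++ -> VV[1]=[0, 1, 0, 0], msg_vec=[0, 1, 0, 0]; VV[2]=max(VV[2],msg_vec) then VV[2][2]++ -> VV[2]=[0, 1, 3, 0]
Final vectors: VV[0]=[0, 0, 0, 0]; VV[1]=[0, 1, 0, 0]; VV[2]=[0, 1, 3, 0]; VV[3]=[0, 0, 1, 2]

Answer: 0 1 3 0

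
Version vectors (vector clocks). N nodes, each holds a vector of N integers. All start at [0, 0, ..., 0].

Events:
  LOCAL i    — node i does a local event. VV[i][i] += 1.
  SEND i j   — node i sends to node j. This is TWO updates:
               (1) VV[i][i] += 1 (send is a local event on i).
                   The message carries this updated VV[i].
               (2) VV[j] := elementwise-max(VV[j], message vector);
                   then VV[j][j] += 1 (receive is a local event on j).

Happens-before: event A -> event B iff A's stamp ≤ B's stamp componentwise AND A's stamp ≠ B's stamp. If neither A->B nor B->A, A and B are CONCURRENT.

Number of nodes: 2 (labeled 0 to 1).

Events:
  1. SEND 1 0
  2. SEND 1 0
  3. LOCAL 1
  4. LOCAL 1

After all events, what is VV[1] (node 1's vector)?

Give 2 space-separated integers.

Initial: VV[0]=[0, 0]
Initial: VV[1]=[0, 0]
Event 1: SEND 1->0: VV[1][1]++ -> VV[1]=[0, 1], msg_vec=[0, 1]; VV[0]=max(VV[0],msg_vec) then VV[0][0]++ -> VV[0]=[1, 1]
Event 2: SEND 1->0: VV[1][1]++ -> VV[1]=[0, 2], msg_vec=[0, 2]; VV[0]=max(VV[0],msg_vec) then VV[0][0]++ -> VV[0]=[2, 2]
Event 3: LOCAL 1: VV[1][1]++ -> VV[1]=[0, 3]
Event 4: LOCAL 1: VV[1][1]++ -> VV[1]=[0, 4]
Final vectors: VV[0]=[2, 2]; VV[1]=[0, 4]

Answer: 0 4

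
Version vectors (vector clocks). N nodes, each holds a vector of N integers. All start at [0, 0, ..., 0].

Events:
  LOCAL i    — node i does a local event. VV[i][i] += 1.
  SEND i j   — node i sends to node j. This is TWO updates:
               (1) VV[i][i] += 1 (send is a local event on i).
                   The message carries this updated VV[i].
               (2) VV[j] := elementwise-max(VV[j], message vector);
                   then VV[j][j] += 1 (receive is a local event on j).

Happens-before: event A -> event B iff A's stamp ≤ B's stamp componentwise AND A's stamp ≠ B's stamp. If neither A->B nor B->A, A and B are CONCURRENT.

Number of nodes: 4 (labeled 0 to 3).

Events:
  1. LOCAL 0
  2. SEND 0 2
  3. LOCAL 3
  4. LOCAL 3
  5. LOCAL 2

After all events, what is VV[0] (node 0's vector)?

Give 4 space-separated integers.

Answer: 2 0 0 0

Derivation:
Initial: VV[0]=[0, 0, 0, 0]
Initial: VV[1]=[0, 0, 0, 0]
Initial: VV[2]=[0, 0, 0, 0]
Initial: VV[3]=[0, 0, 0, 0]
Event 1: LOCAL 0: VV[0][0]++ -> VV[0]=[1, 0, 0, 0]
Event 2: SEND 0->2: VV[0][0]++ -> VV[0]=[2, 0, 0, 0], msg_vec=[2, 0, 0, 0]; VV[2]=max(VV[2],msg_vec) then VV[2][2]++ -> VV[2]=[2, 0, 1, 0]
Event 3: LOCAL 3: VV[3][3]++ -> VV[3]=[0, 0, 0, 1]
Event 4: LOCAL 3: VV[3][3]++ -> VV[3]=[0, 0, 0, 2]
Event 5: LOCAL 2: VV[2][2]++ -> VV[2]=[2, 0, 2, 0]
Final vectors: VV[0]=[2, 0, 0, 0]; VV[1]=[0, 0, 0, 0]; VV[2]=[2, 0, 2, 0]; VV[3]=[0, 0, 0, 2]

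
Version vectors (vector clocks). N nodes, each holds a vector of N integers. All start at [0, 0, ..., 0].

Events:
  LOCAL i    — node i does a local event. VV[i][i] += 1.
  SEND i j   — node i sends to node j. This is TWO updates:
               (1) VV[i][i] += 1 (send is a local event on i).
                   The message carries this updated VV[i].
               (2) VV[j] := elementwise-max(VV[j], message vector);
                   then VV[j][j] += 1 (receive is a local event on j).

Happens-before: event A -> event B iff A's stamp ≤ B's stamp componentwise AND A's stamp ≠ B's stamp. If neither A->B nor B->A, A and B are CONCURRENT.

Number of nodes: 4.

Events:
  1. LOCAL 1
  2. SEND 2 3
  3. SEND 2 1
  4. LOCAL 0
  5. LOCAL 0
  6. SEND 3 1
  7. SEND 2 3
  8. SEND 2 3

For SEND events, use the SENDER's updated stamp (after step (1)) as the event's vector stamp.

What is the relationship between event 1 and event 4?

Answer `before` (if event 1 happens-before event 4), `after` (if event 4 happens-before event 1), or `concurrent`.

Initial: VV[0]=[0, 0, 0, 0]
Initial: VV[1]=[0, 0, 0, 0]
Initial: VV[2]=[0, 0, 0, 0]
Initial: VV[3]=[0, 0, 0, 0]
Event 1: LOCAL 1: VV[1][1]++ -> VV[1]=[0, 1, 0, 0]
Event 2: SEND 2->3: VV[2][2]++ -> VV[2]=[0, 0, 1, 0], msg_vec=[0, 0, 1, 0]; VV[3]=max(VV[3],msg_vec) then VV[3][3]++ -> VV[3]=[0, 0, 1, 1]
Event 3: SEND 2->1: VV[2][2]++ -> VV[2]=[0, 0, 2, 0], msg_vec=[0, 0, 2, 0]; VV[1]=max(VV[1],msg_vec) then VV[1][1]++ -> VV[1]=[0, 2, 2, 0]
Event 4: LOCAL 0: VV[0][0]++ -> VV[0]=[1, 0, 0, 0]
Event 5: LOCAL 0: VV[0][0]++ -> VV[0]=[2, 0, 0, 0]
Event 6: SEND 3->1: VV[3][3]++ -> VV[3]=[0, 0, 1, 2], msg_vec=[0, 0, 1, 2]; VV[1]=max(VV[1],msg_vec) then VV[1][1]++ -> VV[1]=[0, 3, 2, 2]
Event 7: SEND 2->3: VV[2][2]++ -> VV[2]=[0, 0, 3, 0], msg_vec=[0, 0, 3, 0]; VV[3]=max(VV[3],msg_vec) then VV[3][3]++ -> VV[3]=[0, 0, 3, 3]
Event 8: SEND 2->3: VV[2][2]++ -> VV[2]=[0, 0, 4, 0], msg_vec=[0, 0, 4, 0]; VV[3]=max(VV[3],msg_vec) then VV[3][3]++ -> VV[3]=[0, 0, 4, 4]
Event 1 stamp: [0, 1, 0, 0]
Event 4 stamp: [1, 0, 0, 0]
[0, 1, 0, 0] <= [1, 0, 0, 0]? False
[1, 0, 0, 0] <= [0, 1, 0, 0]? False
Relation: concurrent

Answer: concurrent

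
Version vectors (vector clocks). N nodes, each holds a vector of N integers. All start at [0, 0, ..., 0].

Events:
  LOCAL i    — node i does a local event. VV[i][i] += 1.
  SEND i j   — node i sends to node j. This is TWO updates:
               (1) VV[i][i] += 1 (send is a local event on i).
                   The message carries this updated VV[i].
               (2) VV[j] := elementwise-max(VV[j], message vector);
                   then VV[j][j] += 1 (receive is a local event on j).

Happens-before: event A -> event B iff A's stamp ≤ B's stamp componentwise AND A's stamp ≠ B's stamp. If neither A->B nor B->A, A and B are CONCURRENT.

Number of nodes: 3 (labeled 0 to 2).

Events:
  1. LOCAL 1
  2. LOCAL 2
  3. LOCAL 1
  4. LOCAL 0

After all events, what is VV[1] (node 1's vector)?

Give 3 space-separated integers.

Initial: VV[0]=[0, 0, 0]
Initial: VV[1]=[0, 0, 0]
Initial: VV[2]=[0, 0, 0]
Event 1: LOCAL 1: VV[1][1]++ -> VV[1]=[0, 1, 0]
Event 2: LOCAL 2: VV[2][2]++ -> VV[2]=[0, 0, 1]
Event 3: LOCAL 1: VV[1][1]++ -> VV[1]=[0, 2, 0]
Event 4: LOCAL 0: VV[0][0]++ -> VV[0]=[1, 0, 0]
Final vectors: VV[0]=[1, 0, 0]; VV[1]=[0, 2, 0]; VV[2]=[0, 0, 1]

Answer: 0 2 0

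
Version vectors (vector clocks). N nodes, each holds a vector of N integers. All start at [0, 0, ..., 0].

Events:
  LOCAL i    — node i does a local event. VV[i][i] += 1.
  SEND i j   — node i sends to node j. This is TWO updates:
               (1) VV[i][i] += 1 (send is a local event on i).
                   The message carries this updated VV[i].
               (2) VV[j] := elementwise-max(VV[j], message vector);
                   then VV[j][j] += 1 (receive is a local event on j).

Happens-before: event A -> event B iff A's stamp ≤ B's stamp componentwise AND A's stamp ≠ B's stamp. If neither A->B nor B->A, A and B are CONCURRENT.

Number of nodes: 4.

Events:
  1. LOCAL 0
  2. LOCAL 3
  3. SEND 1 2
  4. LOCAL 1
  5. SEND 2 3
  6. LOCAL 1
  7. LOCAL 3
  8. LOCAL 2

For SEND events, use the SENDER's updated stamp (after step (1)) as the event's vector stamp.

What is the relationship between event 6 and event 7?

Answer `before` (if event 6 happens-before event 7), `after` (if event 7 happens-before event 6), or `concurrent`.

Answer: concurrent

Derivation:
Initial: VV[0]=[0, 0, 0, 0]
Initial: VV[1]=[0, 0, 0, 0]
Initial: VV[2]=[0, 0, 0, 0]
Initial: VV[3]=[0, 0, 0, 0]
Event 1: LOCAL 0: VV[0][0]++ -> VV[0]=[1, 0, 0, 0]
Event 2: LOCAL 3: VV[3][3]++ -> VV[3]=[0, 0, 0, 1]
Event 3: SEND 1->2: VV[1][1]++ -> VV[1]=[0, 1, 0, 0], msg_vec=[0, 1, 0, 0]; VV[2]=max(VV[2],msg_vec) then VV[2][2]++ -> VV[2]=[0, 1, 1, 0]
Event 4: LOCAL 1: VV[1][1]++ -> VV[1]=[0, 2, 0, 0]
Event 5: SEND 2->3: VV[2][2]++ -> VV[2]=[0, 1, 2, 0], msg_vec=[0, 1, 2, 0]; VV[3]=max(VV[3],msg_vec) then VV[3][3]++ -> VV[3]=[0, 1, 2, 2]
Event 6: LOCAL 1: VV[1][1]++ -> VV[1]=[0, 3, 0, 0]
Event 7: LOCAL 3: VV[3][3]++ -> VV[3]=[0, 1, 2, 3]
Event 8: LOCAL 2: VV[2][2]++ -> VV[2]=[0, 1, 3, 0]
Event 6 stamp: [0, 3, 0, 0]
Event 7 stamp: [0, 1, 2, 3]
[0, 3, 0, 0] <= [0, 1, 2, 3]? False
[0, 1, 2, 3] <= [0, 3, 0, 0]? False
Relation: concurrent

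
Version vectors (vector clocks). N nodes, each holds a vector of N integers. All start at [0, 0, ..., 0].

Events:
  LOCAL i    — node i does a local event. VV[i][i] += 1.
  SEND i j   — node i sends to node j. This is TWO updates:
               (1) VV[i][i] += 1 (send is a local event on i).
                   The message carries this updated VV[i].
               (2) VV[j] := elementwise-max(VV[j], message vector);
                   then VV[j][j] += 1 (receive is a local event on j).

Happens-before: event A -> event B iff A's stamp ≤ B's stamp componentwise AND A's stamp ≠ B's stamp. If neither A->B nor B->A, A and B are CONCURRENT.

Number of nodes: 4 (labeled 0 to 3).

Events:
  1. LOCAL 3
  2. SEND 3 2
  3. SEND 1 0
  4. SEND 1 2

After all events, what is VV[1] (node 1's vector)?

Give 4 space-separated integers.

Initial: VV[0]=[0, 0, 0, 0]
Initial: VV[1]=[0, 0, 0, 0]
Initial: VV[2]=[0, 0, 0, 0]
Initial: VV[3]=[0, 0, 0, 0]
Event 1: LOCAL 3: VV[3][3]++ -> VV[3]=[0, 0, 0, 1]
Event 2: SEND 3->2: VV[3][3]++ -> VV[3]=[0, 0, 0, 2], msg_vec=[0, 0, 0, 2]; VV[2]=max(VV[2],msg_vec) then VV[2][2]++ -> VV[2]=[0, 0, 1, 2]
Event 3: SEND 1->0: VV[1][1]++ -> VV[1]=[0, 1, 0, 0], msg_vec=[0, 1, 0, 0]; VV[0]=max(VV[0],msg_vec) then VV[0][0]++ -> VV[0]=[1, 1, 0, 0]
Event 4: SEND 1->2: VV[1][1]++ -> VV[1]=[0, 2, 0, 0], msg_vec=[0, 2, 0, 0]; VV[2]=max(VV[2],msg_vec) then VV[2][2]++ -> VV[2]=[0, 2, 2, 2]
Final vectors: VV[0]=[1, 1, 0, 0]; VV[1]=[0, 2, 0, 0]; VV[2]=[0, 2, 2, 2]; VV[3]=[0, 0, 0, 2]

Answer: 0 2 0 0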